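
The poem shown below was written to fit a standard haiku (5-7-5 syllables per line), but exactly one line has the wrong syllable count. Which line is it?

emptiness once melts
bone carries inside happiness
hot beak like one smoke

Line 1: emptiness(3) + once(1) + melts(1) = 5 ✓
Line 2: bone(1) + carries(2) + inside(2) + happiness(3) = 8 (expected 7)
Line 3: hot(1) + beak(1) + like(1) + one(1) + smoke(1) = 5 ✓

Line 2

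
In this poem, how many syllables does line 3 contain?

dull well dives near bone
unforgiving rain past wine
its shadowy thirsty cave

7

Line 3: its(1) + shadowy(3) + thirsty(2) + cave(1) = 7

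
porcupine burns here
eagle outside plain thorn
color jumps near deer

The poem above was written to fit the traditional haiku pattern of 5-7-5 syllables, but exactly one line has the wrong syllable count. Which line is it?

Line 2

Line 1: porcupine (3), burns (1), here (1) → 5 ✓
Line 2: eagle (2), outside (2), plain (1), thorn (1) → 6 (expected 7)
Line 3: color (2), jumps (1), near (1), deer (1) → 5 ✓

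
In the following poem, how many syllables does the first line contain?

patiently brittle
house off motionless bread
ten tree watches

The first line: "patiently brittle": 3+2 = 5

5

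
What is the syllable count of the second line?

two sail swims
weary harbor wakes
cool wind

The second line: weary(2) + harbor(2) + wakes(1) = 5

5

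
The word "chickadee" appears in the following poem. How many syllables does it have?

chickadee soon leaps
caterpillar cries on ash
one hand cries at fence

3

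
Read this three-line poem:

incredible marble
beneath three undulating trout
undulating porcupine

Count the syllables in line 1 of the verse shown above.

6

Line 1: "incredible marble": 4+2 = 6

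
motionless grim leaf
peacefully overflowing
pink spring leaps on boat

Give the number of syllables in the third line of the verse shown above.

The third line: pink(1) + spring(1) + leaps(1) + on(1) + boat(1) = 5

5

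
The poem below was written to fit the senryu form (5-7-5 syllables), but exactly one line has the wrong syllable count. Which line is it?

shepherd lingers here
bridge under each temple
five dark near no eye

Line 1: shepherd(2) + lingers(2) + here(1) = 5 ✓
Line 2: bridge(1) + under(2) + each(1) + temple(2) = 6 (expected 7)
Line 3: five(1) + dark(1) + near(1) + no(1) + eye(1) = 5 ✓

The second line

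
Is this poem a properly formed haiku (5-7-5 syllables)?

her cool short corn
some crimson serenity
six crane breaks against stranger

Line 1: "her cool short corn": 1+1+1+1 = 4 (expected 5)
Line 2: "some crimson serenity": 1+2+4 = 7 ✓
Line 3: "six crane breaks against stranger": 1+1+1+2+2 = 7 (expected 5)

No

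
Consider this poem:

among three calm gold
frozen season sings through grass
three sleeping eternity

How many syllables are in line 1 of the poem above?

Line 1: "among three calm gold": 2+1+1+1 = 5

5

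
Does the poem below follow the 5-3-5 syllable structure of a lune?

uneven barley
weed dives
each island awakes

Line 1: "uneven barley": 3+2 = 5 ✓
Line 2: "weed dives": 1+1 = 2 (expected 3)
Line 3: "each island awakes": 1+2+2 = 5 ✓

No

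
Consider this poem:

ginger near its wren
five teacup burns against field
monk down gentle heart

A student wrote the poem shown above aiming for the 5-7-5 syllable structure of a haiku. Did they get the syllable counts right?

Line 1: ginger(2) + near(1) + its(1) + wren(1) = 5 ✓
Line 2: five(1) + teacup(2) + burns(1) + against(2) + field(1) = 7 ✓
Line 3: monk(1) + down(1) + gentle(2) + heart(1) = 5 ✓

Yes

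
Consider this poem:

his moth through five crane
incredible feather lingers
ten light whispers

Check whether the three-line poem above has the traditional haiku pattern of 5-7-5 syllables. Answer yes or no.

Line 1: his(1) + moth(1) + through(1) + five(1) + crane(1) = 5 ✓
Line 2: incredible(4) + feather(2) + lingers(2) = 8 (expected 7)
Line 3: ten(1) + light(1) + whispers(2) = 4 (expected 5)

No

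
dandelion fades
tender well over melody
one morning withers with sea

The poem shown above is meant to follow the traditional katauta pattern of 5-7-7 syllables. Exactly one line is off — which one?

The second line

Line 1: "dandelion fades": 4+1 = 5 ✓
Line 2: "tender well over melody": 2+1+2+3 = 8 (expected 7)
Line 3: "one morning withers with sea": 1+2+2+1+1 = 7 ✓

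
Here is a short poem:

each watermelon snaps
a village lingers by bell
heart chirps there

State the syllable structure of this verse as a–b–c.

Line 1: each (1), watermelon (4), snaps (1) → 6
Line 2: a (1), village (2), lingers (2), by (1), bell (1) → 7
Line 3: heart (1), chirps (1), there (1) → 3

6–7–3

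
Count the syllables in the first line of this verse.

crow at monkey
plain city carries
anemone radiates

The first line: crow (1), at (1), monkey (2) → 4

4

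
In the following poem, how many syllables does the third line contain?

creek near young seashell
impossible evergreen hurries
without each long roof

The third line: without (2), each (1), long (1), roof (1) → 5

5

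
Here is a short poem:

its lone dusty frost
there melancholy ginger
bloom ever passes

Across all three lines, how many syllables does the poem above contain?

Line 1: "its lone dusty frost": 1+1+2+1 = 5
Line 2: "there melancholy ginger": 1+4+2 = 7
Line 3: "bloom ever passes": 1+2+2 = 5
Total: 5 + 7 + 5 = 17

17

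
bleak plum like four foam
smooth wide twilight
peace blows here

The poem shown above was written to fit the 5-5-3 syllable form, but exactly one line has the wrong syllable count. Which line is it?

The second line

Line 1: bleak(1) + plum(1) + like(1) + four(1) + foam(1) = 5 ✓
Line 2: smooth(1) + wide(1) + twilight(2) = 4 (expected 5)
Line 3: peace(1) + blows(1) + here(1) = 3 ✓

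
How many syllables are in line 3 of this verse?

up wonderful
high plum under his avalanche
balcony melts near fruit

6

Line 3: "balcony melts near fruit": 3+1+1+1 = 6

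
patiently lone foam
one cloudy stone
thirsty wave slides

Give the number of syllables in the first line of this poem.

5

The first line: patiently (3), lone (1), foam (1) → 5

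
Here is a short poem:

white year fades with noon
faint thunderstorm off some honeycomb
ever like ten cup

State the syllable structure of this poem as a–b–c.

5–9–5

Line 1: white (1), year (1), fades (1), with (1), noon (1) → 5
Line 2: faint (1), thunderstorm (3), off (1), some (1), honeycomb (3) → 9
Line 3: ever (2), like (1), ten (1), cup (1) → 5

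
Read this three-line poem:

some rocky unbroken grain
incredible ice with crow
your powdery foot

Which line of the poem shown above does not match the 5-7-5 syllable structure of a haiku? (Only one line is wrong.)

The first line

Line 1: some (1), rocky (2), unbroken (3), grain (1) → 7 (expected 5)
Line 2: incredible (4), ice (1), with (1), crow (1) → 7 ✓
Line 3: your (1), powdery (3), foot (1) → 5 ✓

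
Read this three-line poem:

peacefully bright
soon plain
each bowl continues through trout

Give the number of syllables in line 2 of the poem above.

2

Line 2: "soon plain": 1+1 = 2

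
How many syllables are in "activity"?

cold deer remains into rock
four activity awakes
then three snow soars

4

"activity" has 4 syllables.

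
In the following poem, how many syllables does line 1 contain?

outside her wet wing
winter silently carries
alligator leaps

5

Line 1: "outside her wet wing": 2+1+1+1 = 5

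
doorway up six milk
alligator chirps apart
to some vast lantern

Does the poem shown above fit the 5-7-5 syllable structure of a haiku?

Line 1: doorway(2) + up(1) + six(1) + milk(1) = 5 ✓
Line 2: alligator(4) + chirps(1) + apart(2) = 7 ✓
Line 3: to(1) + some(1) + vast(1) + lantern(2) = 5 ✓

Yes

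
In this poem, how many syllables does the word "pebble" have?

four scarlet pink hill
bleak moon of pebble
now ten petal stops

"pebble" has 2 syllables.

2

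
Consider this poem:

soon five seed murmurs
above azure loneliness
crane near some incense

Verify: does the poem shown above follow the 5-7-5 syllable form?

Yes

Line 1: "soon five seed murmurs": 1+1+1+2 = 5 ✓
Line 2: "above azure loneliness": 2+2+3 = 7 ✓
Line 3: "crane near some incense": 1+1+1+2 = 5 ✓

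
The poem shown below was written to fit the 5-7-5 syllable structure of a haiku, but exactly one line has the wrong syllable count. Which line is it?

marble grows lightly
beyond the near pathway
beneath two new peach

The second line

Line 1: marble(2) + grows(1) + lightly(2) = 5 ✓
Line 2: beyond(2) + the(1) + near(1) + pathway(2) = 6 (expected 7)
Line 3: beneath(2) + two(1) + new(1) + peach(1) = 5 ✓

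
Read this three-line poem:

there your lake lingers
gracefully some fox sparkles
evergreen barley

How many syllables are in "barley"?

"barley" has 2 syllables.

2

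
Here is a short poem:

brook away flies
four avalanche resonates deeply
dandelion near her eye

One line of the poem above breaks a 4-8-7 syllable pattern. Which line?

Line 1: brook(1) + away(2) + flies(1) = 4 ✓
Line 2: four(1) + avalanche(3) + resonates(3) + deeply(2) = 9 (expected 8)
Line 3: dandelion(4) + near(1) + her(1) + eye(1) = 7 ✓

Line 2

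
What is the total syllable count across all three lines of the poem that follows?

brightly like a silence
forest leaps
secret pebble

13

Line 1: brightly (2), like (1), a (1), silence (2) → 6
Line 2: forest (2), leaps (1) → 3
Line 3: secret (2), pebble (2) → 4
Total: 6 + 3 + 4 = 13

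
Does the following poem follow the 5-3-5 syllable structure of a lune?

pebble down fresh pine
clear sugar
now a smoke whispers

Line 1: pebble (2), down (1), fresh (1), pine (1) → 5 ✓
Line 2: clear (1), sugar (2) → 3 ✓
Line 3: now (1), a (1), smoke (1), whispers (2) → 5 ✓

Yes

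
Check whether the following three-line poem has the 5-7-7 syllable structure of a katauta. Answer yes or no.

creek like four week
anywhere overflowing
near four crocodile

Line 1: creek (1), like (1), four (1), week (1) → 4 (expected 5)
Line 2: anywhere (3), overflowing (4) → 7 ✓
Line 3: near (1), four (1), crocodile (3) → 5 (expected 7)

No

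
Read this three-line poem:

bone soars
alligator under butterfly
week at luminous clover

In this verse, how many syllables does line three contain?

Line three: week(1) + at(1) + luminous(3) + clover(2) = 7

7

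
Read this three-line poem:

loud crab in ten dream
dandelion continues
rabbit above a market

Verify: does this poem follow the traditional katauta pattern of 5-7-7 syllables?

Line 1: loud (1), crab (1), in (1), ten (1), dream (1) → 5 ✓
Line 2: dandelion (4), continues (3) → 7 ✓
Line 3: rabbit (2), above (2), a (1), market (2) → 7 ✓

Yes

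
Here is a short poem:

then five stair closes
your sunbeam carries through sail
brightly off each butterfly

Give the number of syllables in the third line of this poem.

7

The third line: "brightly off each butterfly": 2+1+1+3 = 7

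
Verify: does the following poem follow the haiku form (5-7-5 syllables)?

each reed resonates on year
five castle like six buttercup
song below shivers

No

Line 1: each(1) + reed(1) + resonates(3) + on(1) + year(1) = 7 (expected 5)
Line 2: five(1) + castle(2) + like(1) + six(1) + buttercup(3) = 8 (expected 7)
Line 3: song(1) + below(2) + shivers(2) = 5 ✓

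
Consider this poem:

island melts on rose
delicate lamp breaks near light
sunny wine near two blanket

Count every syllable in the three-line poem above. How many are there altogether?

Line 1: island (2), melts (1), on (1), rose (1) → 5
Line 2: delicate (3), lamp (1), breaks (1), near (1), light (1) → 7
Line 3: sunny (2), wine (1), near (1), two (1), blanket (2) → 7
Total: 5 + 7 + 7 = 19

19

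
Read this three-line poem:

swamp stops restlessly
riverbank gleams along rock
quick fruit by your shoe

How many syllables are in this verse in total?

17

Line 1: swamp(1) + stops(1) + restlessly(3) = 5
Line 2: riverbank(3) + gleams(1) + along(2) + rock(1) = 7
Line 3: quick(1) + fruit(1) + by(1) + your(1) + shoe(1) = 5
Total: 5 + 7 + 5 = 17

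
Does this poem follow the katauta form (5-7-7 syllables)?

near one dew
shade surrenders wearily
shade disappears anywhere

Line 1: near(1) + one(1) + dew(1) = 3 (expected 5)
Line 2: shade(1) + surrenders(3) + wearily(3) = 7 ✓
Line 3: shade(1) + disappears(3) + anywhere(3) = 7 ✓

No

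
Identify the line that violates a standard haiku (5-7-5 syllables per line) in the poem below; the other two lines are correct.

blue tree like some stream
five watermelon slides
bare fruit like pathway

Line 1: blue(1) + tree(1) + like(1) + some(1) + stream(1) = 5 ✓
Line 2: five(1) + watermelon(4) + slides(1) = 6 (expected 7)
Line 3: bare(1) + fruit(1) + like(1) + pathway(2) = 5 ✓

The second line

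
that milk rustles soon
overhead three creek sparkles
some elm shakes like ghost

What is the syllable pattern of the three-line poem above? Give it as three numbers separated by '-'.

Line 1: that(1) + milk(1) + rustles(2) + soon(1) = 5
Line 2: overhead(3) + three(1) + creek(1) + sparkles(2) = 7
Line 3: some(1) + elm(1) + shakes(1) + like(1) + ghost(1) = 5

5-7-5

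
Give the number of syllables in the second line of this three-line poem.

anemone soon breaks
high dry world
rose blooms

The second line: high (1), dry (1), world (1) → 3

3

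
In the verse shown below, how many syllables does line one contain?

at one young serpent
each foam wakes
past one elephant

Line one: at (1), one (1), young (1), serpent (2) → 5

5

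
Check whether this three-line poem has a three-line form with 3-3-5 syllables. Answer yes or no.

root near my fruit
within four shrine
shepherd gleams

No

Line 1: root (1), near (1), my (1), fruit (1) → 4 (expected 3)
Line 2: within (2), four (1), shrine (1) → 4 (expected 3)
Line 3: shepherd (2), gleams (1) → 3 (expected 5)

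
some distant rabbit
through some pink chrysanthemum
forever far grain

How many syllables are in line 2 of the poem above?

7

Line 2: "through some pink chrysanthemum": 1+1+1+4 = 7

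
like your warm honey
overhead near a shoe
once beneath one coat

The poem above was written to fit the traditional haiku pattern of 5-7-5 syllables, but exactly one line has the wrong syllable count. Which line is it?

Line 1: "like your warm honey": 1+1+1+2 = 5 ✓
Line 2: "overhead near a shoe": 3+1+1+1 = 6 (expected 7)
Line 3: "once beneath one coat": 1+2+1+1 = 5 ✓

The second line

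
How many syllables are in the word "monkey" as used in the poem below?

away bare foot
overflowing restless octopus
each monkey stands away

2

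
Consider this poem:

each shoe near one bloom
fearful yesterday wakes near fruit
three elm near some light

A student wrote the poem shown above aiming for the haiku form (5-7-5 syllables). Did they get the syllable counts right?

Line 1: each (1), shoe (1), near (1), one (1), bloom (1) → 5 ✓
Line 2: fearful (2), yesterday (3), wakes (1), near (1), fruit (1) → 8 (expected 7)
Line 3: three (1), elm (1), near (1), some (1), light (1) → 5 ✓

No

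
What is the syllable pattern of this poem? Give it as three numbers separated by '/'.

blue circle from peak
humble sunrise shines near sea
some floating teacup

5/7/5

Line 1: blue (1), circle (2), from (1), peak (1) → 5
Line 2: humble (2), sunrise (2), shines (1), near (1), sea (1) → 7
Line 3: some (1), floating (2), teacup (2) → 5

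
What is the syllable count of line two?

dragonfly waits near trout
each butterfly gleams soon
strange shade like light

Line two: each (1), butterfly (3), gleams (1), soon (1) → 6

6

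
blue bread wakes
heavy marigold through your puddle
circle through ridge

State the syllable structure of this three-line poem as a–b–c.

Line 1: blue(1) + bread(1) + wakes(1) = 3
Line 2: heavy(2) + marigold(3) + through(1) + your(1) + puddle(2) = 9
Line 3: circle(2) + through(1) + ridge(1) = 4

3–9–4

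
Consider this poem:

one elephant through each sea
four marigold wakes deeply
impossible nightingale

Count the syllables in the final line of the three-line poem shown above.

The final line: impossible (4), nightingale (3) → 7

7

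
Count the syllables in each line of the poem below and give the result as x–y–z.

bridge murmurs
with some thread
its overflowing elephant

Line 1: bridge(1) + murmurs(2) = 3
Line 2: with(1) + some(1) + thread(1) = 3
Line 3: its(1) + overflowing(4) + elephant(3) = 8

3–3–8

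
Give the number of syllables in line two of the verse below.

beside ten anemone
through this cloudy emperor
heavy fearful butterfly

Line two: "through this cloudy emperor": 1+1+2+3 = 7

7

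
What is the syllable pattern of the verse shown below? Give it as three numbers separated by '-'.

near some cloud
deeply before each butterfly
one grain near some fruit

Line 1: near(1) + some(1) + cloud(1) = 3
Line 2: deeply(2) + before(2) + each(1) + butterfly(3) = 8
Line 3: one(1) + grain(1) + near(1) + some(1) + fruit(1) = 5

3-8-5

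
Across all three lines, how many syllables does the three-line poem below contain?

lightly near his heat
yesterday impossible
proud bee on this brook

17

Line 1: lightly(2) + near(1) + his(1) + heat(1) = 5
Line 2: yesterday(3) + impossible(4) = 7
Line 3: proud(1) + bee(1) + on(1) + this(1) + brook(1) = 5
Total: 5 + 7 + 5 = 17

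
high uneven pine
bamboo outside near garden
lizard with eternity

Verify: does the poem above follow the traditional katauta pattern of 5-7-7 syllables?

Line 1: high(1) + uneven(3) + pine(1) = 5 ✓
Line 2: bamboo(2) + outside(2) + near(1) + garden(2) = 7 ✓
Line 3: lizard(2) + with(1) + eternity(4) = 7 ✓

Yes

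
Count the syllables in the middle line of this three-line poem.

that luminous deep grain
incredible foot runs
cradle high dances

6

The middle line: incredible(4) + foot(1) + runs(1) = 6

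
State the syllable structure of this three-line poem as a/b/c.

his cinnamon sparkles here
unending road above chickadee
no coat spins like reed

Line 1: his (1), cinnamon (3), sparkles (2), here (1) → 7
Line 2: unending (3), road (1), above (2), chickadee (3) → 9
Line 3: no (1), coat (1), spins (1), like (1), reed (1) → 5

7/9/5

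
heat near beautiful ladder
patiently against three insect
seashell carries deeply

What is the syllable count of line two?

8

Line two: "patiently against three insect": 3+2+1+2 = 8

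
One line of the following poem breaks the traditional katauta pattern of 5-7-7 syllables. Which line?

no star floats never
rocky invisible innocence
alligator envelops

Line 1: "no star floats never": 1+1+1+2 = 5 ✓
Line 2: "rocky invisible innocence": 2+4+3 = 9 (expected 7)
Line 3: "alligator envelops": 4+3 = 7 ✓

Line 2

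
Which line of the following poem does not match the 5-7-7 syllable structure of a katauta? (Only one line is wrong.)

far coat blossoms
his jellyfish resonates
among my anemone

Line 1

Line 1: far (1), coat (1), blossoms (2) → 4 (expected 5)
Line 2: his (1), jellyfish (3), resonates (3) → 7 ✓
Line 3: among (2), my (1), anemone (4) → 7 ✓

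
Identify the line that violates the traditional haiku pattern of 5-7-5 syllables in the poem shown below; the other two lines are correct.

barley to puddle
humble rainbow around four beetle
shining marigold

Line 1: barley(2) + to(1) + puddle(2) = 5 ✓
Line 2: humble(2) + rainbow(2) + around(2) + four(1) + beetle(2) = 9 (expected 7)
Line 3: shining(2) + marigold(3) = 5 ✓

The second line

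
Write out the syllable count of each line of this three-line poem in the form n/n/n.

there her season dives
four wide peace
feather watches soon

5/3/5

Line 1: there (1), her (1), season (2), dives (1) → 5
Line 2: four (1), wide (1), peace (1) → 3
Line 3: feather (2), watches (2), soon (1) → 5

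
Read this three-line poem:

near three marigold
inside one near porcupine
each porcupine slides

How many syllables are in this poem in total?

17

Line 1: near (1), three (1), marigold (3) → 5
Line 2: inside (2), one (1), near (1), porcupine (3) → 7
Line 3: each (1), porcupine (3), slides (1) → 5
Total: 5 + 7 + 5 = 17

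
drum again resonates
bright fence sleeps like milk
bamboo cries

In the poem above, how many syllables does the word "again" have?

2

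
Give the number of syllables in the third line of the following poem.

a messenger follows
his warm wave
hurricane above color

7

The third line: hurricane(3) + above(2) + color(2) = 7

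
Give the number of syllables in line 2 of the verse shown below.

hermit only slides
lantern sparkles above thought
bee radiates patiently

Line 2: lantern(2) + sparkles(2) + above(2) + thought(1) = 7

7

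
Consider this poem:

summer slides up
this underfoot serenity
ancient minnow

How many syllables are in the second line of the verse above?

8

The second line: "this underfoot serenity": 1+3+4 = 8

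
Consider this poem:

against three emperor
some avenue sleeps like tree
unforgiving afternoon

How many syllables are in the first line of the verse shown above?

6

The first line: against(2) + three(1) + emperor(3) = 6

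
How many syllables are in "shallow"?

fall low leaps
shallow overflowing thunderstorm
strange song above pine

"shallow" has 2 syllables.

2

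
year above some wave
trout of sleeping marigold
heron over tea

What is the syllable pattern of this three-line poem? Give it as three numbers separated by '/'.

Line 1: "year above some wave": 1+2+1+1 = 5
Line 2: "trout of sleeping marigold": 1+1+2+3 = 7
Line 3: "heron over tea": 2+2+1 = 5

5/7/5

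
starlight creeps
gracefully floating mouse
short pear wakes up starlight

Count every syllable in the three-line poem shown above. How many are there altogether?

Line 1: starlight(2) + creeps(1) = 3
Line 2: gracefully(3) + floating(2) + mouse(1) = 6
Line 3: short(1) + pear(1) + wakes(1) + up(1) + starlight(2) = 6
Total: 3 + 6 + 6 = 15

15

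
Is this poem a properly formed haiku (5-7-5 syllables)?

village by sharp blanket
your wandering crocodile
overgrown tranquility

No

Line 1: "village by sharp blanket": 2+1+1+2 = 6 (expected 5)
Line 2: "your wandering crocodile": 1+3+3 = 7 ✓
Line 3: "overgrown tranquility": 3+4 = 7 (expected 5)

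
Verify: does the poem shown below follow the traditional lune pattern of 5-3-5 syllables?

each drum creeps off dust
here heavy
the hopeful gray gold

Line 1: each(1) + drum(1) + creeps(1) + off(1) + dust(1) = 5 ✓
Line 2: here(1) + heavy(2) = 3 ✓
Line 3: the(1) + hopeful(2) + gray(1) + gold(1) = 5 ✓

Yes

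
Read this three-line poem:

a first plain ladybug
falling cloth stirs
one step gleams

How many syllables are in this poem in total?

Line 1: "a first plain ladybug": 1+1+1+3 = 6
Line 2: "falling cloth stirs": 2+1+1 = 4
Line 3: "one step gleams": 1+1+1 = 3
Total: 6 + 4 + 3 = 13

13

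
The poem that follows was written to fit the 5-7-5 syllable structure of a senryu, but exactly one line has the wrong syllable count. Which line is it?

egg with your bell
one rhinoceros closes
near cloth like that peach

The first line

Line 1: egg(1) + with(1) + your(1) + bell(1) = 4 (expected 5)
Line 2: one(1) + rhinoceros(4) + closes(2) = 7 ✓
Line 3: near(1) + cloth(1) + like(1) + that(1) + peach(1) = 5 ✓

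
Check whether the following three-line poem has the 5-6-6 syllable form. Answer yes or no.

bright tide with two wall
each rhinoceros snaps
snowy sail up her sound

Yes

Line 1: bright(1) + tide(1) + with(1) + two(1) + wall(1) = 5 ✓
Line 2: each(1) + rhinoceros(4) + snaps(1) = 6 ✓
Line 3: snowy(2) + sail(1) + up(1) + her(1) + sound(1) = 6 ✓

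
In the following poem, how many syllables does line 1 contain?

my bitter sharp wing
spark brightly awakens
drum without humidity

Line 1: my(1) + bitter(2) + sharp(1) + wing(1) = 5

5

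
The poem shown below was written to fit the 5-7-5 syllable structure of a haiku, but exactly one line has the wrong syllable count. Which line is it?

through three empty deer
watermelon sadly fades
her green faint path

Line 3

Line 1: through (1), three (1), empty (2), deer (1) → 5 ✓
Line 2: watermelon (4), sadly (2), fades (1) → 7 ✓
Line 3: her (1), green (1), faint (1), path (1) → 4 (expected 5)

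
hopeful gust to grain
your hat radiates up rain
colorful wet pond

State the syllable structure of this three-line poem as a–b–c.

5–7–5

Line 1: hopeful(2) + gust(1) + to(1) + grain(1) = 5
Line 2: your(1) + hat(1) + radiates(3) + up(1) + rain(1) = 7
Line 3: colorful(3) + wet(1) + pond(1) = 5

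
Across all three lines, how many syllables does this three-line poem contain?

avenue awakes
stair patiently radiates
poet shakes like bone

17

Line 1: "avenue awakes": 3+2 = 5
Line 2: "stair patiently radiates": 1+3+3 = 7
Line 3: "poet shakes like bone": 2+1+1+1 = 5
Total: 5 + 7 + 5 = 17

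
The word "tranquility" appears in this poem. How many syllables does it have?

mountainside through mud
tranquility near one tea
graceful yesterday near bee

"tranquility" has 4 syllables.

4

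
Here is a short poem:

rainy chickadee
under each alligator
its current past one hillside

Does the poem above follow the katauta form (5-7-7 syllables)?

Yes

Line 1: "rainy chickadee": 2+3 = 5 ✓
Line 2: "under each alligator": 2+1+4 = 7 ✓
Line 3: "its current past one hillside": 1+2+1+1+2 = 7 ✓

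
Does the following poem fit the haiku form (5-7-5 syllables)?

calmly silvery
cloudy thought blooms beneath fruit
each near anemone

No

Line 1: calmly (2), silvery (3) → 5 ✓
Line 2: cloudy (2), thought (1), blooms (1), beneath (2), fruit (1) → 7 ✓
Line 3: each (1), near (1), anemone (4) → 6 (expected 5)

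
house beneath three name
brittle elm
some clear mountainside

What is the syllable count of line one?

5

Line one: "house beneath three name": 1+2+1+1 = 5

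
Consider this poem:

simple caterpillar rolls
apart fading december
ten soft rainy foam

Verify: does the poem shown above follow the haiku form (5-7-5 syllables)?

Line 1: simple (2), caterpillar (4), rolls (1) → 7 (expected 5)
Line 2: apart (2), fading (2), december (3) → 7 ✓
Line 3: ten (1), soft (1), rainy (2), foam (1) → 5 ✓

No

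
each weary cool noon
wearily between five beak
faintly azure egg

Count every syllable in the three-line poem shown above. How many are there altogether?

17

Line 1: each (1), weary (2), cool (1), noon (1) → 5
Line 2: wearily (3), between (2), five (1), beak (1) → 7
Line 3: faintly (2), azure (2), egg (1) → 5
Total: 5 + 7 + 5 = 17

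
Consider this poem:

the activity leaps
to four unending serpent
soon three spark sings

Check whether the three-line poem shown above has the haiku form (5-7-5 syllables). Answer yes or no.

No

Line 1: "the activity leaps": 1+4+1 = 6 (expected 5)
Line 2: "to four unending serpent": 1+1+3+2 = 7 ✓
Line 3: "soon three spark sings": 1+1+1+1 = 4 (expected 5)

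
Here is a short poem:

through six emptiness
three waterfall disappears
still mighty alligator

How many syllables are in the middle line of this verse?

The middle line: three(1) + waterfall(3) + disappears(3) = 7

7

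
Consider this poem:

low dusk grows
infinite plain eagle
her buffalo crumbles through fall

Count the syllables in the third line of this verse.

The third line: "her buffalo crumbles through fall": 1+3+2+1+1 = 8

8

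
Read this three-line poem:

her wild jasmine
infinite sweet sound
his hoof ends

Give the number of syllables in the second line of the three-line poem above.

5

The second line: infinite(3) + sweet(1) + sound(1) = 5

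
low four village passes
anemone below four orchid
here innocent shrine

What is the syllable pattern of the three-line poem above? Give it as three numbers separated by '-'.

6-9-5

Line 1: low (1), four (1), village (2), passes (2) → 6
Line 2: anemone (4), below (2), four (1), orchid (2) → 9
Line 3: here (1), innocent (3), shrine (1) → 5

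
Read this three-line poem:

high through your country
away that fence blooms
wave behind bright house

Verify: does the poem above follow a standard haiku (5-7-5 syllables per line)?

Line 1: "high through your country": 1+1+1+2 = 5 ✓
Line 2: "away that fence blooms": 2+1+1+1 = 5 (expected 7)
Line 3: "wave behind bright house": 1+2+1+1 = 5 ✓

No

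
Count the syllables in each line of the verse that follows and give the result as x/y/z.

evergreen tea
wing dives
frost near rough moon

4/2/4

Line 1: "evergreen tea": 3+1 = 4
Line 2: "wing dives": 1+1 = 2
Line 3: "frost near rough moon": 1+1+1+1 = 4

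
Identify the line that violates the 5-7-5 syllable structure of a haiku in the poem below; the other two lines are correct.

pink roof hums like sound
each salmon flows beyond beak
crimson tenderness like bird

Line 1: "pink roof hums like sound": 1+1+1+1+1 = 5 ✓
Line 2: "each salmon flows beyond beak": 1+2+1+2+1 = 7 ✓
Line 3: "crimson tenderness like bird": 2+3+1+1 = 7 (expected 5)

The third line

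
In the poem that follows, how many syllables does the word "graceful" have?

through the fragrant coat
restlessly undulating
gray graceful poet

2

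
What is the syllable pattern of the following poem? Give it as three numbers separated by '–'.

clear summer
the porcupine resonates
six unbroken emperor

3–7–7

Line 1: clear (1), summer (2) → 3
Line 2: the (1), porcupine (3), resonates (3) → 7
Line 3: six (1), unbroken (3), emperor (3) → 7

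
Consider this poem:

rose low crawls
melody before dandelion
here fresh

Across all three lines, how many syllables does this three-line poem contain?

14

Line 1: rose(1) + low(1) + crawls(1) = 3
Line 2: melody(3) + before(2) + dandelion(4) = 9
Line 3: here(1) + fresh(1) = 2
Total: 3 + 9 + 2 = 14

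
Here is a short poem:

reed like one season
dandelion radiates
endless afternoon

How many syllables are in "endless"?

2

"endless" has 2 syllables.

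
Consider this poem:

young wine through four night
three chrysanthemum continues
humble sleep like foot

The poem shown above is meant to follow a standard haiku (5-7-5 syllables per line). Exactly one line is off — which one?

Line 1: young (1), wine (1), through (1), four (1), night (1) → 5 ✓
Line 2: three (1), chrysanthemum (4), continues (3) → 8 (expected 7)
Line 3: humble (2), sleep (1), like (1), foot (1) → 5 ✓

Line 2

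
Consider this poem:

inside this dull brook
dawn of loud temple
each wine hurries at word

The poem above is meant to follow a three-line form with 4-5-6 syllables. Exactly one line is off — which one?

Line 1

Line 1: inside(2) + this(1) + dull(1) + brook(1) = 5 (expected 4)
Line 2: dawn(1) + of(1) + loud(1) + temple(2) = 5 ✓
Line 3: each(1) + wine(1) + hurries(2) + at(1) + word(1) = 6 ✓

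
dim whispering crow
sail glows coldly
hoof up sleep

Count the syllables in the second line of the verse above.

The second line: sail(1) + glows(1) + coldly(2) = 4

4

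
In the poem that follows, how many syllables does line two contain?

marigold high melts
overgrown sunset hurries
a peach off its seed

7

Line two: "overgrown sunset hurries": 3+2+2 = 7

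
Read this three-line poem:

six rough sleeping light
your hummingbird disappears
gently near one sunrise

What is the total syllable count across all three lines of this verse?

Line 1: six (1), rough (1), sleeping (2), light (1) → 5
Line 2: your (1), hummingbird (3), disappears (3) → 7
Line 3: gently (2), near (1), one (1), sunrise (2) → 6
Total: 5 + 7 + 6 = 18

18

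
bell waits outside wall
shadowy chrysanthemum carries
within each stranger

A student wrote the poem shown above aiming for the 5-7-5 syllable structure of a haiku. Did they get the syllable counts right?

No

Line 1: bell (1), waits (1), outside (2), wall (1) → 5 ✓
Line 2: shadowy (3), chrysanthemum (4), carries (2) → 9 (expected 7)
Line 3: within (2), each (1), stranger (2) → 5 ✓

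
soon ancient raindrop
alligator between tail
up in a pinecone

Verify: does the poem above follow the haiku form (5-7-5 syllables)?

Line 1: soon (1), ancient (2), raindrop (2) → 5 ✓
Line 2: alligator (4), between (2), tail (1) → 7 ✓
Line 3: up (1), in (1), a (1), pinecone (2) → 5 ✓

Yes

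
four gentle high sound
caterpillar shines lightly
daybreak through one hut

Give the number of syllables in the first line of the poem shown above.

5

The first line: four(1) + gentle(2) + high(1) + sound(1) = 5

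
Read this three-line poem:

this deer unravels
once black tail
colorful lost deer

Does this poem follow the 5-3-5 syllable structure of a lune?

Line 1: this (1), deer (1), unravels (3) → 5 ✓
Line 2: once (1), black (1), tail (1) → 3 ✓
Line 3: colorful (3), lost (1), deer (1) → 5 ✓

Yes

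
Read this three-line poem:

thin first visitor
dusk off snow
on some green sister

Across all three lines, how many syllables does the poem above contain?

13

Line 1: "thin first visitor": 1+1+3 = 5
Line 2: "dusk off snow": 1+1+1 = 3
Line 3: "on some green sister": 1+1+1+2 = 5
Total: 5 + 3 + 5 = 13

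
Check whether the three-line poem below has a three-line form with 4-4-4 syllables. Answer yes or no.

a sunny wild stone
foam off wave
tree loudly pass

Line 1: "a sunny wild stone": 1+2+1+1 = 5 (expected 4)
Line 2: "foam off wave": 1+1+1 = 3 (expected 4)
Line 3: "tree loudly pass": 1+2+1 = 4 ✓

No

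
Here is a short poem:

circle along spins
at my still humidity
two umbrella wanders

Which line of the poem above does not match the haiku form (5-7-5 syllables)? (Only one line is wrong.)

Line 3

Line 1: "circle along spins": 2+2+1 = 5 ✓
Line 2: "at my still humidity": 1+1+1+4 = 7 ✓
Line 3: "two umbrella wanders": 1+3+2 = 6 (expected 5)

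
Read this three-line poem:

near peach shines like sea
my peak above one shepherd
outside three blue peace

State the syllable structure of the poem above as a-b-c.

Line 1: near (1), peach (1), shines (1), like (1), sea (1) → 5
Line 2: my (1), peak (1), above (2), one (1), shepherd (2) → 7
Line 3: outside (2), three (1), blue (1), peace (1) → 5

5-7-5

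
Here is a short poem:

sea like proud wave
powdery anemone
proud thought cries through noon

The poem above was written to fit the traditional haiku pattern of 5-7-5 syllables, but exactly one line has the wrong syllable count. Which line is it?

Line 1

Line 1: sea (1), like (1), proud (1), wave (1) → 4 (expected 5)
Line 2: powdery (3), anemone (4) → 7 ✓
Line 3: proud (1), thought (1), cries (1), through (1), noon (1) → 5 ✓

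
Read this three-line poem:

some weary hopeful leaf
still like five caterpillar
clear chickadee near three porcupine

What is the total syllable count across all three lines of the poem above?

Line 1: "some weary hopeful leaf": 1+2+2+1 = 6
Line 2: "still like five caterpillar": 1+1+1+4 = 7
Line 3: "clear chickadee near three porcupine": 1+3+1+1+3 = 9
Total: 6 + 7 + 9 = 22

22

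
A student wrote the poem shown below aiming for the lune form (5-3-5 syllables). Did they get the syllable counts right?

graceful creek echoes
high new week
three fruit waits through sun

Yes

Line 1: graceful (2), creek (1), echoes (2) → 5 ✓
Line 2: high (1), new (1), week (1) → 3 ✓
Line 3: three (1), fruit (1), waits (1), through (1), sun (1) → 5 ✓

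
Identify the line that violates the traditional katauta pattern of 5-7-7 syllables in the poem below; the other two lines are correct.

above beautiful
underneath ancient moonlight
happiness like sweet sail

Line 3

Line 1: "above beautiful": 2+3 = 5 ✓
Line 2: "underneath ancient moonlight": 3+2+2 = 7 ✓
Line 3: "happiness like sweet sail": 3+1+1+1 = 6 (expected 7)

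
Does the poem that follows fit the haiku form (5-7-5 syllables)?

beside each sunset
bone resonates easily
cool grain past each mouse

Yes

Line 1: beside(2) + each(1) + sunset(2) = 5 ✓
Line 2: bone(1) + resonates(3) + easily(3) = 7 ✓
Line 3: cool(1) + grain(1) + past(1) + each(1) + mouse(1) = 5 ✓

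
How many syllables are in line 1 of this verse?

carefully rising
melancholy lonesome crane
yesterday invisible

Line 1: "carefully rising": 3+2 = 5

5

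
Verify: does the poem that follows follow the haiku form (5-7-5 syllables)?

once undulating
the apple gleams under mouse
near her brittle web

Yes

Line 1: once (1), undulating (4) → 5 ✓
Line 2: the (1), apple (2), gleams (1), under (2), mouse (1) → 7 ✓
Line 3: near (1), her (1), brittle (2), web (1) → 5 ✓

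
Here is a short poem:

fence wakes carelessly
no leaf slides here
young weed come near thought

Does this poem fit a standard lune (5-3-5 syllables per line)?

Line 1: fence (1), wakes (1), carelessly (3) → 5 ✓
Line 2: no (1), leaf (1), slides (1), here (1) → 4 (expected 3)
Line 3: young (1), weed (1), come (1), near (1), thought (1) → 5 ✓

No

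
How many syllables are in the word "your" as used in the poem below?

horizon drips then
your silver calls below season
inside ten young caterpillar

1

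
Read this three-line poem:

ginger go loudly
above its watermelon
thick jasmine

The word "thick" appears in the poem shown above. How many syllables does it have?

1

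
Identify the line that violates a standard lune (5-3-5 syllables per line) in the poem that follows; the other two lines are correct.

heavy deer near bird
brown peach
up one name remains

Line 1: "heavy deer near bird": 2+1+1+1 = 5 ✓
Line 2: "brown peach": 1+1 = 2 (expected 3)
Line 3: "up one name remains": 1+1+1+2 = 5 ✓

Line 2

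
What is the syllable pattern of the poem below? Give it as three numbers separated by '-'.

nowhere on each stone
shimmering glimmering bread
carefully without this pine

5-7-7

Line 1: "nowhere on each stone": 2+1+1+1 = 5
Line 2: "shimmering glimmering bread": 3+3+1 = 7
Line 3: "carefully without this pine": 3+2+1+1 = 7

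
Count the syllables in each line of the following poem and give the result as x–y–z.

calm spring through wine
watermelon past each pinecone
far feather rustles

Line 1: calm (1), spring (1), through (1), wine (1) → 4
Line 2: watermelon (4), past (1), each (1), pinecone (2) → 8
Line 3: far (1), feather (2), rustles (2) → 5

4–8–5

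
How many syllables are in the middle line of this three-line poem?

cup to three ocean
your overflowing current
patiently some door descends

The middle line: your(1) + overflowing(4) + current(2) = 7

7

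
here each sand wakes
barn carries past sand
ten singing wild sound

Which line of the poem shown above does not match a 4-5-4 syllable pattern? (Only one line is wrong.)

Line 3

Line 1: here (1), each (1), sand (1), wakes (1) → 4 ✓
Line 2: barn (1), carries (2), past (1), sand (1) → 5 ✓
Line 3: ten (1), singing (2), wild (1), sound (1) → 5 (expected 4)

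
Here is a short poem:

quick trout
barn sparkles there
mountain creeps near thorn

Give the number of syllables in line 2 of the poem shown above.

Line 2: barn(1) + sparkles(2) + there(1) = 4

4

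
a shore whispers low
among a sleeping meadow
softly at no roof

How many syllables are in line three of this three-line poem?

5

Line three: softly(2) + at(1) + no(1) + roof(1) = 5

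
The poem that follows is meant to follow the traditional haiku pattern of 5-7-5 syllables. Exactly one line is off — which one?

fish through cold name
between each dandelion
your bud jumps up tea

Line 1: fish (1), through (1), cold (1), name (1) → 4 (expected 5)
Line 2: between (2), each (1), dandelion (4) → 7 ✓
Line 3: your (1), bud (1), jumps (1), up (1), tea (1) → 5 ✓

The first line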